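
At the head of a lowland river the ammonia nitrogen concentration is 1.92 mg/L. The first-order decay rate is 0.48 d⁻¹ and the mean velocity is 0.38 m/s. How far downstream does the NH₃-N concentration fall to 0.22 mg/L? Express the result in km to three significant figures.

148 km

From C = C₀·e^(−kt), t = ln(C₀/C)/k = ln(1.92/0.22)/0.48 = 2.166/0.48 = 4.513 d.
Distance = v·t = 0.38 m/s × 3.9e+05 s = 1.482e+05 m = 148.2 km.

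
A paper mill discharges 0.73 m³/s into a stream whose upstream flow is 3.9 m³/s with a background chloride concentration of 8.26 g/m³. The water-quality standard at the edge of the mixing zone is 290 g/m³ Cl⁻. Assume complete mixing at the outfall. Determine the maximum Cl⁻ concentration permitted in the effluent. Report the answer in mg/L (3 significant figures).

1800 mg/L

Mass balance: 290·4.63 = 0.73·Cₑ + 3.9·8.26.
Cₑ = (1343 − 32.21) / 0.73 = 1795 mg/L.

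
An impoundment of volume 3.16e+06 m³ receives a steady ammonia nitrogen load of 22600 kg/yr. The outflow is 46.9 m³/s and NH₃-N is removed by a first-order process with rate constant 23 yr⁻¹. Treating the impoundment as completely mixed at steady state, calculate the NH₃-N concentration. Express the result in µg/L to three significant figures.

14.6 µg/L

Outflow Q = 46.9 m³/s × 3.156e+07 s/yr = 1.48e+09 m³/yr.
Steady-state CSTR mass balance: W = Q·C + k·V·C, so C = W/(Q + kV).
Q + kV = 1.48e+09 + 23·3.16e+06 = 1.553e+09 m³/yr.
C = 22600/1.553e+09 = 1.455e-05 kg/m³ = 0.01455 mg/L = 14.55 µg/L.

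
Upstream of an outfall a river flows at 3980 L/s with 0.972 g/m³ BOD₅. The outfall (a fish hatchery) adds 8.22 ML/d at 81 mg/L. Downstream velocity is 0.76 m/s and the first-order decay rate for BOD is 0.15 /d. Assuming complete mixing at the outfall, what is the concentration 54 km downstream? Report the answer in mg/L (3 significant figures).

8.22 ML/d = 0.09514 m³/s.
3980 L/s = 3.98 m³/s.
After complete mixing, C₀ = (0.09514·81 + 3.98·0.972) / 4.075 = 2.84 mg/L.
Travel time t = 5.4e+04 m / 0.76 m/s = 7.105e+04 s = 0.8224 d.
C = 2.84·exp(−0.15·0.8224) = 2.84·0.8839 = 2.511 mg/L.

2.51 mg/L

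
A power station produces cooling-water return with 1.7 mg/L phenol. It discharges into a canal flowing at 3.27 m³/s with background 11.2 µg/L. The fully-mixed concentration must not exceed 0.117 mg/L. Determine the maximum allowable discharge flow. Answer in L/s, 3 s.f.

219 L/s

11.2 µg/L = 0.0112 mg/L.
Mass balance at complete mixing: C_std·(Q_w + Q_r) = Q_w·C_e + Q_r·C_b.
Rearranging, Q_w = Q_r·(C_std − C_b)/(C_e − C_std) = 3.27·(0.117 − 0.0112) / (1.7 − 0.117) = 0.2186 m³/s.
= 218.6 L/s.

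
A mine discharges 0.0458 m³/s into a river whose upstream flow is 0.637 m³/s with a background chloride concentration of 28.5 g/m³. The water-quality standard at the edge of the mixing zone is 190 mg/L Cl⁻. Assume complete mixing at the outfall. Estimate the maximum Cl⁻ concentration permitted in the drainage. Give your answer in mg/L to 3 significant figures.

Mass balance: 190·0.6828 = 0.0458·Cₑ + 0.637·28.5.
Cₑ = (129.7 − 18.15) / 0.0458 = 2436 mg/L.

2440 mg/L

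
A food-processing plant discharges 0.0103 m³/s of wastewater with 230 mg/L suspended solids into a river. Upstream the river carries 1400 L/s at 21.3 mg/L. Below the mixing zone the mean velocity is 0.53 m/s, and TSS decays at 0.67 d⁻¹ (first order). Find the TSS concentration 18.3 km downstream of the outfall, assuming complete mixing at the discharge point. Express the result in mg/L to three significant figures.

1400 L/s = 1.4 m³/s.
After complete mixing, C₀ = (0.0103·230 + 1.4·21.3) / 1.41 = 22.82 mg/L.
Travel time t = 1.83e+04 m / 0.53 m/s = 3.453e+04 s = 0.3996 d.
C = 22.82·exp(−0.67·0.3996) = 22.82·0.7651 = 17.46 mg/L.

17.5 mg/L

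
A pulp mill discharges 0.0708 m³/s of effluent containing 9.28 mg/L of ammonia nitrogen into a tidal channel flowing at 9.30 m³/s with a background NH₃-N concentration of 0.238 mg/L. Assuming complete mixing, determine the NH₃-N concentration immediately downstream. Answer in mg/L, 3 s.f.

0.306 mg/L

Conservation of mass across the mixing zone: C = (0.0708·9.28 + 9.3·0.238) / (0.0708 + 9.3) = 2.87/9.371 = 0.3063 mg/L.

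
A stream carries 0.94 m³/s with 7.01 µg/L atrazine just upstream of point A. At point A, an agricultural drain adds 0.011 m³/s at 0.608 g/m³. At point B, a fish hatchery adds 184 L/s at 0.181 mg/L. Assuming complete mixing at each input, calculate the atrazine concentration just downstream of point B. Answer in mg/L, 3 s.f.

7.01 µg/L = 0.00701 mg/L.
After input A: C = (0.94·0.00701 + 0.011·0.608) / 0.951 = 0.01396 mg/L.
184 L/s = 0.184 m³/s.
After input B: C = (0.951·0.01396 + 0.184·0.181) / 1.135 = 0.04104 mg/L.

0.0410 mg/L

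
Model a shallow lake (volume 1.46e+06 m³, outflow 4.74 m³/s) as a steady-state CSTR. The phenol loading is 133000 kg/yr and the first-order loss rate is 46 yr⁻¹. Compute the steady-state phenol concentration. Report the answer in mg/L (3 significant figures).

0.614 mg/L

Outflow Q = 4.74 m³/s × 3.156e+07 s/yr = 1.496e+08 m³/yr.
Steady-state CSTR mass balance: W = Q·C + k·V·C, so C = W/(Q + kV).
Q + kV = 1.496e+08 + 46·1.46e+06 = 2.167e+08 m³/yr.
C = 133000/2.167e+08 = 0.0006136 kg/m³ = 0.6136 mg/L.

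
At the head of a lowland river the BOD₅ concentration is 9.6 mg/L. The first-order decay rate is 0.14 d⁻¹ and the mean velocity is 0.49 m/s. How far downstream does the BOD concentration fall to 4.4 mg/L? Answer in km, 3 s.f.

236 km

From C = C₀·e^(−kt), t = ln(C₀/C)/k = ln(9.6/4.4)/0.14 = 0.7802/0.14 = 5.573 d.
Distance = v·t = 0.49 m/s × 4.815e+05 s = 2.359e+05 m = 235.9 km.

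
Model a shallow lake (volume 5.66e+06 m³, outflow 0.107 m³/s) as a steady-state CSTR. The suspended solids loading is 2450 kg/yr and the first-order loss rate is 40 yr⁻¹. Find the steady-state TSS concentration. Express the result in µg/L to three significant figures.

Outflow Q = 0.107 m³/s × 3.156e+07 s/yr = 3.377e+06 m³/yr.
Steady-state CSTR mass balance: W = Q·C + k·V·C, so C = W/(Q + kV).
Q + kV = 3.377e+06 + 40·5.66e+06 = 2.298e+08 m³/yr.
C = 2450/2.298e+08 = 1.066e-05 kg/m³ = 0.01066 mg/L = 10.66 µg/L.

10.7 µg/L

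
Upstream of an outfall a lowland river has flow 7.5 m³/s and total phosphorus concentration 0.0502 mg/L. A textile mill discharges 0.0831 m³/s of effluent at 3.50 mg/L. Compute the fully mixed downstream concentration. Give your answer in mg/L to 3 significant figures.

0.0880 mg/L

Flow-weighted mixing gives C = (0.0831·3.5 + 7.5·0.0502) / (0.0831 + 7.5) = 0.6673/7.583 = 0.088 mg/L.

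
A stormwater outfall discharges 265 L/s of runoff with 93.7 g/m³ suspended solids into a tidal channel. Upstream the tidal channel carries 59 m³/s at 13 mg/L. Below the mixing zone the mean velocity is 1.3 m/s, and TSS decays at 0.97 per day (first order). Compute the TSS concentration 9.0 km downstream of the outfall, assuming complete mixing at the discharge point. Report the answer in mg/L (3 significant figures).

12.4 mg/L

265 L/s = 0.265 m³/s.
After complete mixing, C₀ = (0.265·93.7 + 59·13) / 59.27 = 13.36 mg/L.
Travel time t = 9000 m / 1.3 m/s = 6923 s = 0.08013 d.
C = 13.36·exp(−0.97·0.08013) = 13.36·0.9252 = 12.36 mg/L.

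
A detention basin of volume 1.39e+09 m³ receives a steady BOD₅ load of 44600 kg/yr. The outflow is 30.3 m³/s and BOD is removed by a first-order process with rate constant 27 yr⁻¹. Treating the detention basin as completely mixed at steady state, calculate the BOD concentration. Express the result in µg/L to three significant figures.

Outflow Q = 30.3 m³/s × 3.156e+07 s/yr = 9.562e+08 m³/yr.
Steady-state CSTR mass balance: W = Q·C + k·V·C, so C = W/(Q + kV).
Q + kV = 9.562e+08 + 27·1.39e+09 = 3.849e+10 m³/yr.
C = 44600/3.849e+10 = 1.159e-06 kg/m³ = 0.001159 mg/L = 1.159 µg/L.

1.16 µg/L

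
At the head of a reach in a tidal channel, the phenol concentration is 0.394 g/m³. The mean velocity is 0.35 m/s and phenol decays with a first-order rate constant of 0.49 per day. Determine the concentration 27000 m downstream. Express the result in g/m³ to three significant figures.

Travel time t = 27000 m / 0.35 m/s = 2.7e+04/0.35 = 7.714e+04 s = 0.8929 d.
First-order decay: C = 0.394·exp(−0.49·0.8929) = 0.394·0.6456 = 0.2544 g/m³.

0.254 g/m³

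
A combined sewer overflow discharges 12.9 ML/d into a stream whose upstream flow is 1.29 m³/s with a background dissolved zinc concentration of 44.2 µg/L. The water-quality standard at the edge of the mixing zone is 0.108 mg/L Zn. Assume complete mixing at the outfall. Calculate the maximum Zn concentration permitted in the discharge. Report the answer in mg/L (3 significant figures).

0.659 mg/L

12.9 ML/d = 0.1493 m³/s.
44.2 µg/L = 0.0442 mg/L.
Mass balance: 0.108·1.439 = 0.1493·Cₑ + 1.29·0.0442.
Cₑ = (0.1554 − 0.05702) / 0.1493 = 0.6592 mg/L.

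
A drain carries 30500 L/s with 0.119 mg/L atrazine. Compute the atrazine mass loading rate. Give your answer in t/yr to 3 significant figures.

115 t/yr

30500 L/s = 30.5 m³/s.
Mass flux = Q·C = 30.5 m³/s × 0.119 g/m³ = 3.629 g/s.
= 3.629 g/s × 31.56 = 114.5 t/yr.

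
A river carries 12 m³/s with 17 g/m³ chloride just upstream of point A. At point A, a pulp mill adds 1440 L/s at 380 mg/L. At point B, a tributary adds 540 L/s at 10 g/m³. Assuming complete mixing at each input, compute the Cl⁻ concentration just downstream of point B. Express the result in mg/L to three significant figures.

54.1 mg/L

1440 L/s = 1.44 m³/s.
After input A: C = (12·17 + 1.44·380) / 13.44 = 55.89 mg/L.
540 L/s = 0.54 m³/s.
After input B: C = (13.44·55.89 + 0.54·10) / 13.98 = 54.12 mg/L.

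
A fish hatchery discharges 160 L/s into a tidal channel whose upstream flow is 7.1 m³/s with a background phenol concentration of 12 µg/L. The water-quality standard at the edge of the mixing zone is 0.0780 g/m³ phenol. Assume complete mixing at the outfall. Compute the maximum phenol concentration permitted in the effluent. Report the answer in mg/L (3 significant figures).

3.01 mg/L

160 L/s = 0.16 m³/s.
12 µg/L = 0.012 mg/L.
Mass balance: 0.078·7.26 = 0.16·Cₑ + 7.1·0.012.
Cₑ = (0.5663 − 0.0852) / 0.16 = 3.007 mg/L.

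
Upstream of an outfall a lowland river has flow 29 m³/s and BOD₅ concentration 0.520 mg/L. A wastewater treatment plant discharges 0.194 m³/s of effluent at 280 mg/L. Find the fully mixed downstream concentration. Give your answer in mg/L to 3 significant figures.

2.38 mg/L

Flow-weighted mixing gives C = (0.194·280 + 29·0.52) / (0.194 + 29) = 69.4/29.19 = 2.377 mg/L.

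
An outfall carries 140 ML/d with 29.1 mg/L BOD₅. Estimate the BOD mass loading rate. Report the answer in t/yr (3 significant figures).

140 ML/d = 1.62 m³/s.
Mass flux = Q·C = 1.62 m³/s × 29.1 g/m³ = 47.15 g/s.
= 47.15 g/s × 31.56 = 1488 t/yr.

1490 t/yr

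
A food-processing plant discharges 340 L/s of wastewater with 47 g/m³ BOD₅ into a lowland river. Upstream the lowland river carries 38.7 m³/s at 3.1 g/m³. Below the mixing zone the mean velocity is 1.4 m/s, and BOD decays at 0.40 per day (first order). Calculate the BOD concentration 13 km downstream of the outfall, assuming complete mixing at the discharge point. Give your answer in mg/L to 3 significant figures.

3.34 mg/L

340 L/s = 0.34 m³/s.
After complete mixing, C₀ = (0.34·47 + 38.7·3.1) / 39.04 = 3.482 mg/L.
Travel time t = 1.3e+04 m / 1.4 m/s = 9286 s = 0.1075 d.
C = 3.482·exp(−0.40·0.1075) = 3.482·0.9579 = 3.336 mg/L.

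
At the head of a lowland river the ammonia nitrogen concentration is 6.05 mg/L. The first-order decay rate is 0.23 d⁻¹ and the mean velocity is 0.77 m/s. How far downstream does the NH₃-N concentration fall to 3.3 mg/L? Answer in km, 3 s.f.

From C = C₀·e^(−kt), t = ln(C₀/C)/k = ln(6.05/3.3)/0.23 = 0.6061/0.23 = 2.635 d.
Distance = v·t = 0.77 m/s × 2.277e+05 s = 1.753e+05 m = 175.3 km.

175 km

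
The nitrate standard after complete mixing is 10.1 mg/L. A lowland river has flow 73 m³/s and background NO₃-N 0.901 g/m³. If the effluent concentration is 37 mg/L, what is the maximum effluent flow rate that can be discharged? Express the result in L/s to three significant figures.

25000 L/s

Mass balance at complete mixing: C_std·(Q_w + Q_r) = Q_w·C_e + Q_r·C_b.
Rearranging, Q_w = Q_r·(C_std − C_b)/(C_e − C_std) = 73·(10.1 − 0.901) / (37 − 10.1) = 24.96 m³/s.
= 2.496e+04 L/s.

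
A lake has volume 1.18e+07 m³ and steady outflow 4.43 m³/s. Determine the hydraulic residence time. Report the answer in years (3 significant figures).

Q = 4.43 m³/s × 3.156e+07 s/yr = 1.398e+08 m³/yr.
Hydraulic residence time τ = V/Q = 1.18e+07/1.398e+08 = 0.08441 yr.

0.0844 yr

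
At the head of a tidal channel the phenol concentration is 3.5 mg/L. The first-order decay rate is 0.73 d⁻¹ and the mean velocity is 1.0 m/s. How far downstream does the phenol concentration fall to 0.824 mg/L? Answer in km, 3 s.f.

From C = C₀·e^(−kt), t = ln(C₀/C)/k = ln(3.5/0.824)/0.73 = 1.446/0.73 = 1.981 d.
Distance = v·t = 1.0 m/s × 1.712e+05 s = 1.712e+05 m = 171.2 km.

171 km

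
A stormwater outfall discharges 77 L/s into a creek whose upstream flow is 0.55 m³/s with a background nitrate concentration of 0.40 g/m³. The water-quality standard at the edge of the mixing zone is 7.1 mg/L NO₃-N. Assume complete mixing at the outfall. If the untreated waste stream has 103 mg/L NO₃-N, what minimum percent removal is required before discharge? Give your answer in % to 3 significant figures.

77 L/s = 0.077 m³/s.
Mass balance: 7.1·0.627 = 0.077·Cₑ + 0.55·0.4.
Cₑ = (4.452 − 0.22) / 0.077 = 54.96 mg/L.
Required removal = 1 − 54.96/103 = 46.64 %.

46.6 %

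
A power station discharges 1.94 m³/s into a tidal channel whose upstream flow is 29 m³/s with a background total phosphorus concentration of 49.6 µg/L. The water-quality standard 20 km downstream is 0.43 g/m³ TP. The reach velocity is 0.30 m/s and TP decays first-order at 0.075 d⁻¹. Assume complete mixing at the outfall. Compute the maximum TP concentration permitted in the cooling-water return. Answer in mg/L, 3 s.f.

49.6 µg/L = 0.0496 mg/L.
Travel time to the compliance point: t = 2e+04/0.30 = 6.667e+04 s = 0.7716 d; decay factor exp(−0.075·0.7716) = 0.9438.
So the concentration just after mixing may be at most 0.43/0.9438 = 0.4556 mg/L.
Mass balance: 0.4556·30.94 = 1.94·Cₑ + 29·0.0496.
Cₑ = (14.1 − 1.438) / 1.94 = 6.525 mg/L.

6.52 mg/L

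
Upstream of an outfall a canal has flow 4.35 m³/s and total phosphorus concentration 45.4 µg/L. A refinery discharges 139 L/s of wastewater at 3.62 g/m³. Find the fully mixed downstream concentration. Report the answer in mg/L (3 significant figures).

0.156 mg/L

139 L/s = 0.139 m³/s.
45.4 µg/L = 0.0454 mg/L.
Flow-weighted mixing gives C = (0.139·3.62 + 4.35·0.0454) / (0.139 + 4.35) = 0.7007/4.489 = 0.1561 mg/L.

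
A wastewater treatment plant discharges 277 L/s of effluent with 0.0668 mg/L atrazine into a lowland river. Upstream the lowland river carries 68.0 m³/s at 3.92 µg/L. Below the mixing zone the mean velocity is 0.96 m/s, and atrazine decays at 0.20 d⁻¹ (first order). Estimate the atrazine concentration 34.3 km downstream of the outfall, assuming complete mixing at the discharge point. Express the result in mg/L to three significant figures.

277 L/s = 0.277 m³/s.
3.92 µg/L = 0.00392 mg/L.
After complete mixing, C₀ = (0.277·0.0668 + 68·0.00392) / 68.28 = 0.004175 mg/L.
Travel time t = 3.43e+04 m / 0.96 m/s = 3.573e+04 s = 0.4135 d.
C = 0.004175·exp(−0.20·0.4135) = 0.004175·0.9206 = 0.003844 mg/L.

0.00384 mg/L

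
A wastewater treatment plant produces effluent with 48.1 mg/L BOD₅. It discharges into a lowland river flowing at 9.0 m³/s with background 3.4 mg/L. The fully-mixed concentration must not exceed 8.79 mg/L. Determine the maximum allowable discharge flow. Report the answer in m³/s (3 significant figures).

1.23 m³/s

Mass balance at complete mixing: C_std·(Q_w + Q_r) = Q_w·C_e + Q_r·C_b.
Rearranging, Q_w = Q_r·(C_std − C_b)/(C_e − C_std) = 9.0·(8.79 − 3.4) / (48.1 − 8.79) = 1.234 m³/s.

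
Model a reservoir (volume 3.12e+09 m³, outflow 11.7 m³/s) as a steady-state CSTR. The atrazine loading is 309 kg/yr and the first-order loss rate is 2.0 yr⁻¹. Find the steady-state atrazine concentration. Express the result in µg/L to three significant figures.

0.0468 µg/L

Outflow Q = 11.7 m³/s × 3.156e+07 s/yr = 3.692e+08 m³/yr.
Steady-state CSTR mass balance: W = Q·C + k·V·C, so C = W/(Q + kV).
Q + kV = 3.692e+08 + 2.0·3.12e+09 = 6.609e+09 m³/yr.
C = 309/6.609e+09 = 4.675e-08 kg/m³ = 4.675e-05 mg/L = 0.04675 µg/L.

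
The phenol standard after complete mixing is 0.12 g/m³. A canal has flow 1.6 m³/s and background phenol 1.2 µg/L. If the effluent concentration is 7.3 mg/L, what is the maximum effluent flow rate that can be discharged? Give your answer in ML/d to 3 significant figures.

1.2 µg/L = 0.0012 mg/L.
Mass balance at complete mixing: C_std·(Q_w + Q_r) = Q_w·C_e + Q_r·C_b.
Rearranging, Q_w = Q_r·(C_std − C_b)/(C_e − C_std) = 1.6·(0.12 − 0.0012) / (7.3 − 0.12) = 0.02647 m³/s.
= 2.287 ML/d.

2.29 ML/d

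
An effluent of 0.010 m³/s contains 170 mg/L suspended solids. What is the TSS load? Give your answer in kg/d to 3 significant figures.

Mass flux = Q·C = 0.01 m³/s × 170 g/m³ = 1.7 g/s.
= 1.7 g/s × 86.4 = 146.9 kg/d.

147 kg/d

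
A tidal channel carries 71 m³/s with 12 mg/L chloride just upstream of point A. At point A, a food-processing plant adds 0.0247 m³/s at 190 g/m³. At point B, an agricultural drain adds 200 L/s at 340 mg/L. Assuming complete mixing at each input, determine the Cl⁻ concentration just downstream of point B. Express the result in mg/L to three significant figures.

13.0 mg/L

After input A: C = (71·12 + 0.0247·190) / 71.02 = 12.06 mg/L.
200 L/s = 0.2 m³/s.
After input B: C = (71.02·12.06 + 0.2·340) / 71.22 = 12.98 mg/L.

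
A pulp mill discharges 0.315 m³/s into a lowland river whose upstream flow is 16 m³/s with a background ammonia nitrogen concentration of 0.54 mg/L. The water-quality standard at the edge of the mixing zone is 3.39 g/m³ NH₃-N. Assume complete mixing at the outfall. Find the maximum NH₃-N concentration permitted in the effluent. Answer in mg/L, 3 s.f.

Mass balance: 3.39·16.32 = 0.315·Cₑ + 16·0.54.
Cₑ = (55.31 − 8.64) / 0.315 = 148.2 mg/L.

148 mg/L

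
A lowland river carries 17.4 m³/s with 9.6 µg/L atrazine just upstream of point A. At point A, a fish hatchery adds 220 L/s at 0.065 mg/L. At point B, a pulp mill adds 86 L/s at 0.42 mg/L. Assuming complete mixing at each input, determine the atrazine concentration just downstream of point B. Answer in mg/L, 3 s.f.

9.6 µg/L = 0.0096 mg/L.
220 L/s = 0.22 m³/s.
After input A: C = (17.4·0.0096 + 0.22·0.065) / 17.62 = 0.01029 mg/L.
86 L/s = 0.086 m³/s.
After input B: C = (17.62·0.01029 + 0.086·0.42) / 17.71 = 0.01228 mg/L.

0.0123 mg/L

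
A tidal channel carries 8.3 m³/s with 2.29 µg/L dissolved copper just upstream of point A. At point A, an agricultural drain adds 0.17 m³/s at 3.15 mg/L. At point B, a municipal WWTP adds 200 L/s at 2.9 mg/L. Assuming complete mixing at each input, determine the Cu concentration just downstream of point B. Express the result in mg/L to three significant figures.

0.131 mg/L

2.29 µg/L = 0.00229 mg/L.
After input A: C = (8.3·0.00229 + 0.17·3.15) / 8.47 = 0.06547 mg/L.
200 L/s = 0.2 m³/s.
After input B: C = (8.47·0.06547 + 0.2·2.9) / 8.67 = 0.1309 mg/L.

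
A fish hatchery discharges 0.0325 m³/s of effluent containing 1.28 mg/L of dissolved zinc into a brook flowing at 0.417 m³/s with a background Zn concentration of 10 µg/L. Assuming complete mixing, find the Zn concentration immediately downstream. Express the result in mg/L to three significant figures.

10 µg/L = 0.01 mg/L.
Flow-weighted mixing gives C = (0.0325·1.28 + 0.417·0.01) / (0.0325 + 0.417) = 0.04577/0.4495 = 0.1018 mg/L.

0.102 mg/L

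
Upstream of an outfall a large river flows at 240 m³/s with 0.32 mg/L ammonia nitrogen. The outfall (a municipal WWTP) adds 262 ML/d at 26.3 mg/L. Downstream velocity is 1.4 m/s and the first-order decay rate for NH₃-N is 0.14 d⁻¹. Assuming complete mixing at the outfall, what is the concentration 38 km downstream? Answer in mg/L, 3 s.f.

262 ML/d = 3.032 m³/s.
After complete mixing, C₀ = (3.032·26.3 + 240·0.32) / 243 = 0.6442 mg/L.
Travel time t = 3.8e+04 m / 1.4 m/s = 2.714e+04 s = 0.3142 d.
C = 0.6442·exp(−0.14·0.3142) = 0.6442·0.957 = 0.6164 mg/L.

0.616 mg/L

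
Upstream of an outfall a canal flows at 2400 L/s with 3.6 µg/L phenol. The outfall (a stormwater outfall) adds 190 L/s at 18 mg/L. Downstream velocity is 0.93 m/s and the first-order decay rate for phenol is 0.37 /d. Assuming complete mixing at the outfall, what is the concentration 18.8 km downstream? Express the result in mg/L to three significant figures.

1.21 mg/L

190 L/s = 0.19 m³/s.
2400 L/s = 2.4 m³/s.
3.6 µg/L = 0.0036 mg/L.
After complete mixing, C₀ = (0.19·18 + 2.4·0.0036) / 2.59 = 1.324 mg/L.
Travel time t = 1.88e+04 m / 0.93 m/s = 2.022e+04 s = 0.234 d.
C = 1.324·exp(−0.37·0.234) = 1.324·0.9171 = 1.214 mg/L.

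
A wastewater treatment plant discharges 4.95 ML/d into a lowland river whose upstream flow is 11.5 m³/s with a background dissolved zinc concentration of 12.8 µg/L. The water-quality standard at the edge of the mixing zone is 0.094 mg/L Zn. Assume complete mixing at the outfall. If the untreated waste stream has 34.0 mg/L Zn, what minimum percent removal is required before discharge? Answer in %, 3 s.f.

4.95 ML/d = 0.05729 m³/s.
12.8 µg/L = 0.0128 mg/L.
Mass balance: 0.094·11.56 = 0.05729·Cₑ + 11.5·0.0128.
Cₑ = (1.086 − 0.1472) / 0.05729 = 16.39 mg/L.
Required removal = 1 − 16.39/34.0 = 51.79 %.

51.8 %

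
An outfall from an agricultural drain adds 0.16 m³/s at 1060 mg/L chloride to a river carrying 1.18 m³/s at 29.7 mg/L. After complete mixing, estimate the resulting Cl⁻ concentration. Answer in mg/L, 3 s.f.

153 mg/L

Conservation of mass across the mixing zone: C = (0.16·1060 + 1.18·29.7) / (0.16 + 1.18) = 204.6/1.34 = 152.7 mg/L.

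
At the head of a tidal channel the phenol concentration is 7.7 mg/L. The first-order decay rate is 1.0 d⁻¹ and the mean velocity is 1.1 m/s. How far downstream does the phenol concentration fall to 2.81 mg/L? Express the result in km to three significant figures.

From C = C₀·e^(−kt), t = ln(C₀/C)/k = ln(7.7/2.81)/1.0 = 1.008/1.0 = 1.008 d.
Distance = v·t = 1.1 m/s × 8.709e+04 s = 9.58e+04 m = 95.8 km.

95.8 km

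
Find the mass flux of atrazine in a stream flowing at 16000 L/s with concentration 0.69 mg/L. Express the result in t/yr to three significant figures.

348 t/yr

16000 L/s = 16 m³/s.
Mass flux = Q·C = 16 m³/s × 0.69 g/m³ = 11.04 g/s.
= 11.04 g/s × 31.56 = 348.4 t/yr.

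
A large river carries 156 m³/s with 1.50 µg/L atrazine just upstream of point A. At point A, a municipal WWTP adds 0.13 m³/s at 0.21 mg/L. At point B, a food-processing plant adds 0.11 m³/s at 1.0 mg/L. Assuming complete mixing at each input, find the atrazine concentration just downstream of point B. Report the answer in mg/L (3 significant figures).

0.00238 mg/L

1.50 µg/L = 0.0015 mg/L.
After input A: C = (156·0.0015 + 0.13·0.21) / 156.1 = 0.001674 mg/L.
After input B: C = (156.1·0.001674 + 0.11·1) / 156.2 = 0.002376 mg/L.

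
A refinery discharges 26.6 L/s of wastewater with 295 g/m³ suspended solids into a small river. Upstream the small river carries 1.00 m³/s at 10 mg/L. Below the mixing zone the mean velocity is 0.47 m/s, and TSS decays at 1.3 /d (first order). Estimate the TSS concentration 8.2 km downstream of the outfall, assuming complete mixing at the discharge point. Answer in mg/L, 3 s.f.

26.6 L/s = 0.0266 m³/s.
After complete mixing, C₀ = (0.0266·295 + 1·10) / 1.027 = 17.38 mg/L.
Travel time t = 8200 m / 0.47 m/s = 1.745e+04 s = 0.2019 d.
C = 17.38·exp(−1.3·0.2019) = 17.38·0.7691 = 13.37 mg/L.

13.4 mg/L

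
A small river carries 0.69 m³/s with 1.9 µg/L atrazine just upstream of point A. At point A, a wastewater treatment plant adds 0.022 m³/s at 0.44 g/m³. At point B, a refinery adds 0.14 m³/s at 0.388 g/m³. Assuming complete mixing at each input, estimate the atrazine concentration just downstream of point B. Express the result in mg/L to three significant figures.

1.9 µg/L = 0.0019 mg/L.
After input A: C = (0.69·0.0019 + 0.022·0.44) / 0.712 = 0.01544 mg/L.
After input B: C = (0.712·0.01544 + 0.14·0.388) / 0.852 = 0.07666 mg/L.

0.0767 mg/L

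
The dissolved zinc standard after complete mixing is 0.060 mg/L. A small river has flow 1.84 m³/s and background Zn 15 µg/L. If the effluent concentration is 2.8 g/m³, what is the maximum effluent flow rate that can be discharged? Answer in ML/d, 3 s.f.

2.61 ML/d

15 µg/L = 0.015 mg/L.
Mass balance at complete mixing: C_std·(Q_w + Q_r) = Q_w·C_e + Q_r·C_b.
Rearranging, Q_w = Q_r·(C_std − C_b)/(C_e − C_std) = 1.84·(0.06 − 0.015) / (2.8 − 0.06) = 0.03022 m³/s.
= 2.611 ML/d.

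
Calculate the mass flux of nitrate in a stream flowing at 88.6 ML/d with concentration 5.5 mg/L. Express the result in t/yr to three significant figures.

88.6 ML/d = 1.025 m³/s.
Mass flux = Q·C = 1.025 m³/s × 5.5 g/m³ = 5.64 g/s.
= 5.64 g/s × 31.56 = 178 t/yr.

178 t/yr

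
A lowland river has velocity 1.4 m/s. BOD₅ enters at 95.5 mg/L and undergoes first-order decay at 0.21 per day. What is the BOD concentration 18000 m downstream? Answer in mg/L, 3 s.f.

Travel time t = 18000 m / 1.4 m/s = 1.8e+04/1.4 = 1.286e+04 s = 0.1488 d.
First-order decay: C = 95.5·exp(−0.21·0.1488) = 95.5·0.9692 = 92.56 mg/L.

92.6 mg/L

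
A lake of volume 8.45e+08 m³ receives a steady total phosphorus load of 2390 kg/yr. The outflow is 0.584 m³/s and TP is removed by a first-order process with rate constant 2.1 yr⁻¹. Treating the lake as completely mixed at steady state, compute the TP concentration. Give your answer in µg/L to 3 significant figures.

1.33 µg/L

Outflow Q = 0.584 m³/s × 3.156e+07 s/yr = 1.843e+07 m³/yr.
Steady-state CSTR mass balance: W = Q·C + k·V·C, so C = W/(Q + kV).
Q + kV = 1.843e+07 + 2.1·8.45e+08 = 1.793e+09 m³/yr.
C = 2390/1.793e+09 = 1.333e-06 kg/m³ = 0.001333 mg/L = 1.333 µg/L.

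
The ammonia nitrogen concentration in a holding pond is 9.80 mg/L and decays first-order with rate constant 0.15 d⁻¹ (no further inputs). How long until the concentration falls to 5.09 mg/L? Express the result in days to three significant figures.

4.37 d

t = ln(C₀/C)/k = ln(9.80/5.09)/0.15 = 0.6551/0.15 = 4.367 d.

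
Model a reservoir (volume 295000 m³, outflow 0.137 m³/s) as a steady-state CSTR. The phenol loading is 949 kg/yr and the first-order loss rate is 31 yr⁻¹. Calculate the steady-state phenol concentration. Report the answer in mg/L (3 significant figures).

Outflow Q = 0.137 m³/s × 3.156e+07 s/yr = 4.323e+06 m³/yr.
Steady-state CSTR mass balance: W = Q·C + k·V·C, so C = W/(Q + kV).
Q + kV = 4.323e+06 + 31·295000 = 1.347e+07 m³/yr.
C = 949/1.347e+07 = 7.046e-05 kg/m³ = 0.07046 mg/L.

0.0705 mg/L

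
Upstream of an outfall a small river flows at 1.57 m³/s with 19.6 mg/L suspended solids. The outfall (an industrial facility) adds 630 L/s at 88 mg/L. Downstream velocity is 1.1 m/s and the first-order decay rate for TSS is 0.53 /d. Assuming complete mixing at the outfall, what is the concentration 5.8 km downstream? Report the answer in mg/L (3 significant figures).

37.9 mg/L

630 L/s = 0.63 m³/s.
After complete mixing, C₀ = (0.63·88 + 1.57·19.6) / 2.2 = 39.19 mg/L.
Travel time t = 5800 m / 1.1 m/s = 5273 s = 0.06103 d.
C = 39.19·exp(−0.53·0.06103) = 39.19·0.9682 = 37.94 mg/L.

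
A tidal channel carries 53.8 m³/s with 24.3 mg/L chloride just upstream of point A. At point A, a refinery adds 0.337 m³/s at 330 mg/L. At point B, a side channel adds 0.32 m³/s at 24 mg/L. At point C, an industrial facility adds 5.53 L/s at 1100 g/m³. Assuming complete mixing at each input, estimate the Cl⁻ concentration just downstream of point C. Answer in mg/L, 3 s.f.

After input A: C = (53.8·24.3 + 0.337·330) / 54.14 = 26.2 mg/L.
After input B: C = (54.14·26.2 + 0.32·24) / 54.46 = 26.19 mg/L.
5.53 L/s = 0.00553 m³/s.
After input C: C = (54.46·26.19 + 0.00553·1100) / 54.46 = 26.3 mg/L.

26.3 mg/L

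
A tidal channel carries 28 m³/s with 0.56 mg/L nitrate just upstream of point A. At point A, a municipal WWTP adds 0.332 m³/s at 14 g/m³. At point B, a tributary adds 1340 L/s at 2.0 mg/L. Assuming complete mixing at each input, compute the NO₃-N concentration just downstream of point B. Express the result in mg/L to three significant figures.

After input A: C = (28·0.56 + 0.332·14) / 28.33 = 0.7175 mg/L.
1340 L/s = 1.34 m³/s.
After input B: C = (28.33·0.7175 + 1.34·2) / 29.67 = 0.7754 mg/L.

0.775 mg/L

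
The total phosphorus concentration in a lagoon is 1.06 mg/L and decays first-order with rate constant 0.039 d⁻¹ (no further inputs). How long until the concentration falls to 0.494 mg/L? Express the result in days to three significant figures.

19.6 d

t = ln(C₀/C)/k = ln(1.06/0.494)/0.039 = 0.7635/0.039 = 19.58 d.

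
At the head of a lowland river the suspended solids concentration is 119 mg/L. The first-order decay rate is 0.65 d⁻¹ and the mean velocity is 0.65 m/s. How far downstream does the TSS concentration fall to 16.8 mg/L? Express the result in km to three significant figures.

169 km

From C = C₀·e^(−kt), t = ln(C₀/C)/k = ln(119/16.8)/0.65 = 1.958/0.65 = 3.012 d.
Distance = v·t = 0.65 m/s × 2.602e+05 s = 1.691e+05 m = 169.1 km.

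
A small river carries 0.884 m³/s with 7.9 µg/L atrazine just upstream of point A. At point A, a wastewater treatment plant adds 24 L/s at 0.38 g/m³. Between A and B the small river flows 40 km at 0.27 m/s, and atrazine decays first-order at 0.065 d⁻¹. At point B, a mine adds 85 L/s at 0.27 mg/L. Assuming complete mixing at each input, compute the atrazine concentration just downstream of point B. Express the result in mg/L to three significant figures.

7.9 µg/L = 0.0079 mg/L.
24 L/s = 0.024 m³/s.
After input A: C = (0.884·0.0079 + 0.024·0.38) / 0.908 = 0.01774 mg/L.
Over the 40 km reach to input B (t = 1.481e+05 s = 1.715 d), decay gives C = 0.01774·exp(−0.065·1.715) = 0.01586 mg/L.
85 L/s = 0.085 m³/s.
After input B: C = (0.908·0.01586 + 0.085·0.27) / 0.993 = 0.03762 mg/L.

0.0376 mg/L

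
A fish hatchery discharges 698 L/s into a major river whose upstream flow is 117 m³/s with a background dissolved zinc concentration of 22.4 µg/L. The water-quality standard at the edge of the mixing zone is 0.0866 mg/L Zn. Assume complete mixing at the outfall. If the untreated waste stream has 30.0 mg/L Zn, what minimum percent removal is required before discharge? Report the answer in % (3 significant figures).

698 L/s = 0.698 m³/s.
22.4 µg/L = 0.0224 mg/L.
Mass balance: 0.0866·117.7 = 0.698·Cₑ + 117·0.0224.
Cₑ = (10.19 − 2.621) / 0.698 = 10.85 mg/L.
Required removal = 1 − 10.85/30.0 = 63.84 %.

63.8 %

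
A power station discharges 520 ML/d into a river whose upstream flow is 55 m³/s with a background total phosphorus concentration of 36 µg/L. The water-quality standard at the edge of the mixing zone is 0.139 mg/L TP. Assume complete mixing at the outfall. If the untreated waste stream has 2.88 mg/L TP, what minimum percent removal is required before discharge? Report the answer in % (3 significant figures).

62.5 %

520 ML/d = 6.019 m³/s.
36 µg/L = 0.036 mg/L.
Mass balance: 0.139·61.02 = 6.019·Cₑ + 55·0.036.
Cₑ = (8.482 − 1.98) / 6.019 = 1.08 mg/L.
Required removal = 1 − 1.08/2.88 = 62.49 %.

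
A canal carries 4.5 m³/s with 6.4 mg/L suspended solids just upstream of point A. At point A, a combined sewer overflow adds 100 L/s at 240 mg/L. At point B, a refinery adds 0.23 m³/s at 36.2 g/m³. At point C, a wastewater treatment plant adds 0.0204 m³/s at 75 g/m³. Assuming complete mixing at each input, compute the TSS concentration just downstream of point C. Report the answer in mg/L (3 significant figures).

100 L/s = 0.1 m³/s.
After input A: C = (4.5·6.4 + 0.1·240) / 4.6 = 11.48 mg/L.
After input B: C = (4.6·11.48 + 0.23·36.2) / 4.83 = 12.66 mg/L.
After input C: C = (4.83·12.66 + 0.0204·75) / 4.85 = 12.92 mg/L.

12.9 mg/L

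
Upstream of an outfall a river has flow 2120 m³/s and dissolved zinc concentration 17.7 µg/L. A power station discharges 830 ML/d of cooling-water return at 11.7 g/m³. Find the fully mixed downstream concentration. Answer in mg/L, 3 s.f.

830 ML/d = 9.606 m³/s.
17.7 µg/L = 0.0177 mg/L.
Conservation of mass across the mixing zone: C = (9.606·11.7 + 2120·0.0177) / (9.606 + 2120) = 149.9/2130 = 0.0704 mg/L.

0.0704 mg/L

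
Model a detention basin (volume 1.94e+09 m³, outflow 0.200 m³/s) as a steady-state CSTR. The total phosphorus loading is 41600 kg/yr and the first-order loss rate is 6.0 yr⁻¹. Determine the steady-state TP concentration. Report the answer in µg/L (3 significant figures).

Outflow Q = 0.200 m³/s × 3.156e+07 s/yr = 6.312e+06 m³/yr.
Steady-state CSTR mass balance: W = Q·C + k·V·C, so C = W/(Q + kV).
Q + kV = 6.312e+06 + 6.0·1.94e+09 = 1.165e+10 m³/yr.
C = 41600/1.165e+10 = 3.572e-06 kg/m³ = 0.003572 mg/L = 3.572 µg/L.

3.57 µg/L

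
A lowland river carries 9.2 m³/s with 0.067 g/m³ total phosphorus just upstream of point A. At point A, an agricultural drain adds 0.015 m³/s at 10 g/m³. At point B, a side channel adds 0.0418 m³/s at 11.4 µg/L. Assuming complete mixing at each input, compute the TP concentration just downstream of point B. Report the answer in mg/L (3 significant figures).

0.0828 mg/L

After input A: C = (9.2·0.067 + 0.015·10) / 9.215 = 0.08317 mg/L.
11.4 µg/L = 0.0114 mg/L.
After input B: C = (9.215·0.08317 + 0.0418·0.0114) / 9.257 = 0.08284 mg/L.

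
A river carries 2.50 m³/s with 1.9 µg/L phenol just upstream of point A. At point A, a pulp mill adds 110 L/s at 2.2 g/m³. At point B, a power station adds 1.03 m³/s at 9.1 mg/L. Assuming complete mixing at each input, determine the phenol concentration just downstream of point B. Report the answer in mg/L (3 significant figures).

1.9 µg/L = 0.0019 mg/L.
110 L/s = 0.11 m³/s.
After input A: C = (2.5·0.0019 + 0.11·2.2) / 2.61 = 0.09454 mg/L.
After input B: C = (2.61·0.09454 + 1.03·9.1) / 3.64 = 2.643 mg/L.

2.64 mg/L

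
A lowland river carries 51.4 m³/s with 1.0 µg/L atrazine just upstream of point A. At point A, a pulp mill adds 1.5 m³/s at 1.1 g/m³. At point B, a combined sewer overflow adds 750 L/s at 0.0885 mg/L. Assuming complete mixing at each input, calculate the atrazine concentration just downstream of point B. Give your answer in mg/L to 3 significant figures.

1.0 µg/L = 0.001 mg/L.
After input A: C = (51.4·0.001 + 1.5·1.1) / 52.9 = 0.03216 mg/L.
750 L/s = 0.75 m³/s.
After input B: C = (52.9·0.03216 + 0.75·0.0885) / 53.65 = 0.03295 mg/L.

0.0330 mg/L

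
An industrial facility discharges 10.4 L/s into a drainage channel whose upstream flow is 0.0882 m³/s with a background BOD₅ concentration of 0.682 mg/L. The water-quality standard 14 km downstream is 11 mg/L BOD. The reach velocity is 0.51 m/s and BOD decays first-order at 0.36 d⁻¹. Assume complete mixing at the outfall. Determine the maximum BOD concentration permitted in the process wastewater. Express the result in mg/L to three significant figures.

10.4 L/s = 0.0104 m³/s.
Travel time to the compliance point: t = 1.4e+04/0.51 = 2.745e+04 s = 0.3177 d; decay factor exp(−0.36·0.3177) = 0.8919.
So the concentration just after mixing may be at most 11/0.8919 = 12.33 mg/L.
Mass balance: 12.33·0.0986 = 0.0104·Cₑ + 0.0882·0.682.
Cₑ = (1.216 − 0.06015) / 0.0104 = 111.1 mg/L.

111 mg/L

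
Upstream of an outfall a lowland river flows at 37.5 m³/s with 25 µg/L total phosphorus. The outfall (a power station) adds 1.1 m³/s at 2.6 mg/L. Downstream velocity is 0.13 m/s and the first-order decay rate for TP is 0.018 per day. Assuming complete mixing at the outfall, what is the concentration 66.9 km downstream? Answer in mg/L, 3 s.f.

0.0884 mg/L

25 µg/L = 0.025 mg/L.
After complete mixing, C₀ = (1.1·2.6 + 37.5·0.025) / 38.6 = 0.09838 mg/L.
Travel time t = 6.69e+04 m / 0.13 m/s = 5.146e+05 s = 5.956 d.
C = 0.09838·exp(−0.018·5.956) = 0.09838·0.8983 = 0.08838 mg/L.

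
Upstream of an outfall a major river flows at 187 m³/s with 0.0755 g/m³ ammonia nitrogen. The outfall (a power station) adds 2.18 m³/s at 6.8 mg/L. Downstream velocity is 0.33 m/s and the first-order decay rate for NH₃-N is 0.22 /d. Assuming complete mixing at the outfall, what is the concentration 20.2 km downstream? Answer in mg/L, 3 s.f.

After complete mixing, C₀ = (2.18·6.8 + 187·0.0755) / 189.2 = 0.153 mg/L.
Travel time t = 2.02e+04 m / 0.33 m/s = 6.121e+04 s = 0.7085 d.
C = 0.153·exp(−0.22·0.7085) = 0.153·0.8557 = 0.1309 mg/L.

0.131 mg/L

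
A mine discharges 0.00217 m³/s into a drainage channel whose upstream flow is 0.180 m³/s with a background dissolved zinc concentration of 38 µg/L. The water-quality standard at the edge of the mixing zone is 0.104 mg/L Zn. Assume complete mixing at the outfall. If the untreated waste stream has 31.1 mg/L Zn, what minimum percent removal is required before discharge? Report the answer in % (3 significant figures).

38 µg/L = 0.038 mg/L.
Mass balance: 0.104·0.1822 = 0.00217·Cₑ + 0.18·0.038.
Cₑ = (0.01895 − 0.00684) / 0.00217 = 5.579 mg/L.
Required removal = 1 − 5.579/31.1 = 82.06 %.

82.1 %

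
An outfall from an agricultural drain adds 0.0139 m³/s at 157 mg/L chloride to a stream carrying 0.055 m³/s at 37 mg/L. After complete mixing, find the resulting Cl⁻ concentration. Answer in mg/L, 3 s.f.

61.2 mg/L

Conservation of mass across the mixing zone: C = (0.0139·157 + 0.055·37) / (0.0139 + 0.055) = 4.217/0.0689 = 61.21 mg/L.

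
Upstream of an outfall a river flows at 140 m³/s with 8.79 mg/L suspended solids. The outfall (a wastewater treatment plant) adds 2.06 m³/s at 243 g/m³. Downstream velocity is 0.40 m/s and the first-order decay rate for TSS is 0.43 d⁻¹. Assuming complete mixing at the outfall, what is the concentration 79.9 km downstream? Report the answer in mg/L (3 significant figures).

After complete mixing, C₀ = (2.06·243 + 140·8.79) / 142.1 = 12.19 mg/L.
Travel time t = 7.99e+04 m / 0.40 m/s = 1.998e+05 s = 2.312 d.
C = 12.19·exp(−0.43·2.312) = 12.19·0.37 = 4.509 mg/L.

4.51 mg/L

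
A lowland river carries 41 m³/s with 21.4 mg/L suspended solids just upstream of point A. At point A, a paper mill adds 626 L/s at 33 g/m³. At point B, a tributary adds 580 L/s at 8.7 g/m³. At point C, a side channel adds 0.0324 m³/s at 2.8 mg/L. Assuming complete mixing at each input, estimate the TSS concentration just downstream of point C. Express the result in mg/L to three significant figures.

21.4 mg/L

626 L/s = 0.626 m³/s.
After input A: C = (41·21.4 + 0.626·33) / 41.63 = 21.57 mg/L.
580 L/s = 0.58 m³/s.
After input B: C = (41.63·21.57 + 0.58·8.7) / 42.21 = 21.4 mg/L.
After input C: C = (42.21·21.4 + 0.0324·2.8) / 42.24 = 21.38 mg/L.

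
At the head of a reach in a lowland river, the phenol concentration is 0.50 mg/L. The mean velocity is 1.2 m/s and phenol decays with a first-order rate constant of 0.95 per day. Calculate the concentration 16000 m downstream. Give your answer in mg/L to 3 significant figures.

Travel time t = 16000 m / 1.2 m/s = 1.6e+04/1.2 = 1.333e+04 s = 0.1543 d.
First-order decay: C = 0.50·exp(−0.95·0.1543) = 0.50·0.8636 = 0.4318 mg/L.

0.432 mg/L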